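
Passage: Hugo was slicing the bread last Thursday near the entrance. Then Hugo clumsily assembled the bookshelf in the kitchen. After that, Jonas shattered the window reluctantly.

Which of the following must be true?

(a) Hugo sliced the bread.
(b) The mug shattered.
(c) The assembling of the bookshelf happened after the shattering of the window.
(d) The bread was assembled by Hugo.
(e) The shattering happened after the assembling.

(a) Not entailed — 'was slicing' is progressive on an accomplishment; it does not entail the completed 'sliced'.
(b) Not entailed — the window is what shattered, not the mug.
(c) Not entailed — the narrative places the assembling before the shattering, not after.
(d) Not entailed — Hugo assembled the bookshelf, not the bread; the bread belongs to the slicing event.
(e) Entailed — the narrative places the assembling before the shattering.

(e)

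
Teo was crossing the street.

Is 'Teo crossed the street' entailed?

'was crossing' is progressive; for an accomplishment like 'cross the street', it doesn't entail completion.

no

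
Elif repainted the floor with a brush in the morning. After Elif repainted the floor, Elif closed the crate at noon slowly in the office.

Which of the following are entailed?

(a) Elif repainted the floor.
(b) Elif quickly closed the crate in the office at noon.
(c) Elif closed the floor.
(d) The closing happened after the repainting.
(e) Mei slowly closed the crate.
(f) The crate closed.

(a) Entailed — dropping 'with a brush', 'in the morning' leaves a sub-description the original still satisfies.
(b) Not entailed — 'quickly' adds a manner not in (and inconsistent with) the original.
(c) Not entailed — Elif closed the crate, not the floor; the floor belongs to the repainting event.
(d) Entailed — the narrative places the repainting before the closing.
(e) Not entailed — the passage has Elif closing the crate, not Mei.
(f) Entailed — 'Elif closed the crate' is causative; it entails the inchoative 'the crate closed'.

(a), (d), (f)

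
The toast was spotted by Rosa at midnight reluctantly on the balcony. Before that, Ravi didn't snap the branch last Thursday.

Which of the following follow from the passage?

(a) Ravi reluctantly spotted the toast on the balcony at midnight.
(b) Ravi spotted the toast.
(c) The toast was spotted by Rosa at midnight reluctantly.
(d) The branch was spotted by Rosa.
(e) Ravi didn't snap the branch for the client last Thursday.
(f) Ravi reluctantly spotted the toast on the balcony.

(c), (e)

(a) Not entailed — the passage has Rosa spotting the toast, not Ravi.
(b) Not entailed — the passage has Rosa spotting the toast, not Ravi.
(c) Entailed — this follows by dropping conjuncts from the spotting event's description.
(d) Not entailed — Rosa spotted the toast, not the branch; the branch belongs to the snapping event.
(e) Entailed — under negation, adding a further restriction is entailed: if no such snapping event occurred, none occurred for the client either.
(f) Not entailed — the passage has Rosa spotting the toast, not Ravi.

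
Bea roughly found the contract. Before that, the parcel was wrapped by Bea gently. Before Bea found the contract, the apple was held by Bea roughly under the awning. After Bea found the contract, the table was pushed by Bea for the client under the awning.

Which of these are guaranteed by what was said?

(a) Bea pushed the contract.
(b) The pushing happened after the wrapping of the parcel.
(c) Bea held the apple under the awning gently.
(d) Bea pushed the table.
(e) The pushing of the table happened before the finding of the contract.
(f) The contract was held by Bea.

(b), (d)

(a) Not entailed — Bea pushed the table, not the contract; the contract belongs to the finding event.
(b) Entailed — the narrative places the wrapping before the pushing.
(c) Not entailed — 'gently' adds a manner not in (and inconsistent with) the original.
(d) Entailed — the original entails any weakening of itself; this just drops 'for the client', 'under the awning'.
(e) Not entailed — the narrative places the finding before the pushing, not after.
(f) Not entailed — Bea held the apple, not the contract; the contract belongs to the finding event.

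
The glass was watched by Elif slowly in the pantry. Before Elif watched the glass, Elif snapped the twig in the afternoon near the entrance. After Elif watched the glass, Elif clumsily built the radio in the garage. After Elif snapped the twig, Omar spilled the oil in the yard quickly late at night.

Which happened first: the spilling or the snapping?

the snapping

The connectives place the snapping before the spilling.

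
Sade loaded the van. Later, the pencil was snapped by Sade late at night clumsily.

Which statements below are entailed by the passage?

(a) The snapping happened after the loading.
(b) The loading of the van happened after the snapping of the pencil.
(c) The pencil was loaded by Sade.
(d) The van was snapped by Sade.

(a)

(a) Entailed — the narrative places the loading before the snapping.
(b) Not entailed — the narrative places the loading before the snapping, not after.
(c) Not entailed — Sade loaded the van, not the pencil; the pencil belongs to the snapping event.
(d) Not entailed — Sade snapped the pencil, not the van; the van belongs to the loading event.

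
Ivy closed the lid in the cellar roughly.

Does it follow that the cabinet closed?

no

Nothing is said about any cabinet; only the lid is affected.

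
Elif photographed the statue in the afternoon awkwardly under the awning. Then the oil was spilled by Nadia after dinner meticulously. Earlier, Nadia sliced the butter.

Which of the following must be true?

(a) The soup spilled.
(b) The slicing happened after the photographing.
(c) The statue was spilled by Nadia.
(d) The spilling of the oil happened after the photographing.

(d)

(a) Not entailed — the oil is what spilled, not the soup.
(b) Not entailed — the narrative doesn't order the photographing relative to the slicing.
(c) Not entailed — Nadia spilled the oil, not the statue; the statue belongs to the photographing event.
(d) Entailed — the narrative places the photographing before the spilling.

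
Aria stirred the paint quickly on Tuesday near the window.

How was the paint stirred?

quickly

'quickly' marks the manner of the stirring event.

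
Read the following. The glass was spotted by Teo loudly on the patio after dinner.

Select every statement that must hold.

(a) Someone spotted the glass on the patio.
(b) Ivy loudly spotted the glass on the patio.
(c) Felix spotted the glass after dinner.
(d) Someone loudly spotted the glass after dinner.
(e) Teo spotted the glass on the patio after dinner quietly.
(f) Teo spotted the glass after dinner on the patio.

(a), (d), (f)

(a) Entailed — dropping 'after dinner', 'loudly' and generalizing the agent leaves a sub-description the original still satisfies.
(b) Not entailed — the passage has Teo spotting the glass, not Ivy.
(c) Not entailed — the passage has Teo spotting the glass, not Felix.
(d) Entailed — this follows by dropping conjuncts from the spotting event's description.
(e) Not entailed — 'quietly' adds a manner not in (and inconsistent with) the original.
(f) Entailed — dropping 'loudly' leaves a sub-description the original still satisfies.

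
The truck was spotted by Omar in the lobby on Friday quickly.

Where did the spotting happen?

in the lobby

'in the lobby' marks the location of the spotting event.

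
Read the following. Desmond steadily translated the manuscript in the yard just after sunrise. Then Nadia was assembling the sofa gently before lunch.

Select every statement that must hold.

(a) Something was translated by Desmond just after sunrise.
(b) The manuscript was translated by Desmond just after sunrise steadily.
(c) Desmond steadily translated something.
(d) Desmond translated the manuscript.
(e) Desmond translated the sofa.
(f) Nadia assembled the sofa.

(a), (b), (c), (d)

(a) Entailed — the original entails any weakening of itself; this just drops 'steadily', 'in the yard' and generalizes the patient.
(b) Entailed — every conjunct here is already in the original translating event.
(c) Entailed — every conjunct here is already in the original translating event.
(d) Entailed — every conjunct here is already in the original translating event.
(e) Not entailed — Desmond translated the manuscript, not the sofa; the sofa belongs to the assembling event.
(f) Not entailed — 'was assembling' is progressive on an accomplishment; it does not entail the completed 'assembled'.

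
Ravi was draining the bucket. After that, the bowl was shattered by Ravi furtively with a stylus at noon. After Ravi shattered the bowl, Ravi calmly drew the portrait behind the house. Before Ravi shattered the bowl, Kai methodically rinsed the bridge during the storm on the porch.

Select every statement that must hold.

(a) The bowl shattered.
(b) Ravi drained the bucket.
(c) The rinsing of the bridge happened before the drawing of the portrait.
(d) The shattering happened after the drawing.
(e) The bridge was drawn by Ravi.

(a) Entailed — 'Ravi shattered the bowl' is causative; it entails the inchoative 'the bowl shattered'.
(b) Not entailed — 'was draining' is progressive on an accomplishment; it does not entail the completed 'drained'.
(c) Entailed — the narrative places the rinsing before the drawing.
(d) Not entailed — the narrative places the shattering before the drawing, not after.
(e) Not entailed — Ravi drew the portrait, not the bridge; the bridge belongs to the rinsing event.

(a), (c)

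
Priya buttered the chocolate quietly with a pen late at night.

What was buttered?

the chocolate

'the chocolate' marks the patient of the buttering event.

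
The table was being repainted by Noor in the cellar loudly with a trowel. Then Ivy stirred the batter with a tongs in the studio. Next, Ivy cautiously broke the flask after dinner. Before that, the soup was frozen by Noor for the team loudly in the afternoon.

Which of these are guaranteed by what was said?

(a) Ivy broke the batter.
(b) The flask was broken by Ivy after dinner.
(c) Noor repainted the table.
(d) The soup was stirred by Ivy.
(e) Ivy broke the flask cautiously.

(a) Not entailed — Ivy broke the flask, not the batter; the batter belongs to the stirring event.
(b) Entailed — this follows by dropping conjuncts from the breaking event's description.
(c) Not entailed — 'was repainting' is progressive on an accomplishment; it does not entail the completed 'repainted'.
(d) Not entailed — Ivy stirred the batter, not the soup; the soup belongs to the freezing event.
(e) Entailed — every conjunct here is already in the original breaking event.

(b), (e)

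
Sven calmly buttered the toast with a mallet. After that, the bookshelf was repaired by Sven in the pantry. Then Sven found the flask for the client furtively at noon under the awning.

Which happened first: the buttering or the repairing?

The connectives place the buttering before the repairing.

the buttering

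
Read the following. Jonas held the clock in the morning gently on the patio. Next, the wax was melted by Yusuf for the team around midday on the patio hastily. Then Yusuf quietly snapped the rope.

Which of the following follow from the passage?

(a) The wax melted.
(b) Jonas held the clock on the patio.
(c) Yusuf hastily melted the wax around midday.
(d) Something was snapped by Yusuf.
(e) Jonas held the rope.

(a) Entailed — 'Yusuf melted the wax' is causative; it entails the inchoative 'the wax melted'.
(b) Entailed — this follows by dropping conjuncts from the holding event's description.
(c) Entailed — dropping 'for the team', 'on the patio' leaves a sub-description the original still satisfies.
(d) Entailed — the original entails any weakening of itself; this just drops 'quietly' and generalizes the patient.
(e) Not entailed — Jonas held the clock, not the rope; the rope belongs to the snapping event.

(a), (b), (c), (d)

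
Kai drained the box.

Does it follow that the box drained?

yes

'Kai drained the box' is the causative; it entails the inchoative 'the box drained'.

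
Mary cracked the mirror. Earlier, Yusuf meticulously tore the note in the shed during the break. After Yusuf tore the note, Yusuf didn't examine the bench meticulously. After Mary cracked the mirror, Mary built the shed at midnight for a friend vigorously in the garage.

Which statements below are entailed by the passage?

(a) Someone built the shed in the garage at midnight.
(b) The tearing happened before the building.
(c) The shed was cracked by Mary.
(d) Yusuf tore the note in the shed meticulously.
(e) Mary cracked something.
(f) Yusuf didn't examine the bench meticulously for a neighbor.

(a), (b), (d), (e), (f)

(a) Entailed — every conjunct here is already in the original building event.
(b) Entailed — the narrative places the tearing before the building.
(c) Not entailed — Mary cracked the mirror, not the shed; the shed belongs to the building event.
(d) Entailed — the original entails any weakening of itself; this just drops 'during the break'.
(e) Entailed — the original entails any weakening of itself; this just generalizes the patient.
(f) Entailed — under negation, adding a further restriction is entailed: if no such examining event occurred, none occurred for a neighbor either.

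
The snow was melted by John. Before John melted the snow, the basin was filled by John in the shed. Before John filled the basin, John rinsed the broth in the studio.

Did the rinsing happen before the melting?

yes

The narrative orders the rinsing before the melting.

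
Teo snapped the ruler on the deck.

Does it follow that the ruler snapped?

'Teo snapped the ruler' is the causative; it entails the inchoative 'the ruler snapped'.

yes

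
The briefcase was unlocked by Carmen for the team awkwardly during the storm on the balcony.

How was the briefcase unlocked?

'awkwardly' marks the manner of the unlocking event.

awkwardly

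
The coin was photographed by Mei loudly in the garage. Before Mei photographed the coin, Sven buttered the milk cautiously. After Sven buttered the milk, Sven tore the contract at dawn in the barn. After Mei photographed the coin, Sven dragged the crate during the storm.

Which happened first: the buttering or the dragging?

the buttering

The connectives place the buttering before the dragging.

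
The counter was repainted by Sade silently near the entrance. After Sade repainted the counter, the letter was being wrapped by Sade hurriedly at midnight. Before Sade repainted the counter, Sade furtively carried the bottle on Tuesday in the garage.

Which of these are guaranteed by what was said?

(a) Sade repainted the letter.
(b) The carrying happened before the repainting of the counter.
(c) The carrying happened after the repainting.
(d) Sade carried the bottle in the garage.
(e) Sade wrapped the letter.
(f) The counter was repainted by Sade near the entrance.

(b), (d), (f)

(a) Not entailed — Sade repainted the counter, not the letter; the letter belongs to the wrapping event.
(b) Entailed — the narrative places the carrying before the repainting.
(c) Not entailed — the narrative places the carrying before the repainting, not after.
(d) Entailed — the original entails any weakening of itself; this just drops 'on Tuesday', 'furtively'.
(e) Not entailed — 'was wrapping' is progressive on an accomplishment; it does not entail the completed 'wrapped'.
(f) Entailed — this follows by dropping conjuncts from the repainting event's description.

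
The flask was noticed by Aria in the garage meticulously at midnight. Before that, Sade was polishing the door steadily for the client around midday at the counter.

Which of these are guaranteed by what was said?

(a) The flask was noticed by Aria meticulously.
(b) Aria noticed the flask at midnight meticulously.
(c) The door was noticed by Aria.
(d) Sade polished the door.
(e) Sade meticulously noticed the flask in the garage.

(a) Entailed — this follows by dropping conjuncts from the noticing event's description.
(b) Entailed — every conjunct here is already in the original noticing event.
(c) Not entailed — Aria noticed the flask, not the door; the door belongs to the polishing event.
(d) Entailed — 'polish' is an activity; 'was polishing' entails that some polishing happened, so 'polished' holds.
(e) Not entailed — the passage has Aria noticing the flask, not Sade.

(a), (b), (d)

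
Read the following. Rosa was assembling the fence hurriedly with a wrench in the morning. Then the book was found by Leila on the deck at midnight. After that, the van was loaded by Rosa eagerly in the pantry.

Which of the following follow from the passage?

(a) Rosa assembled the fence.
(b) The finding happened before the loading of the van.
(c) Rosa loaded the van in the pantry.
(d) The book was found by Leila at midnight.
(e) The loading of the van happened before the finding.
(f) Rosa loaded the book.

(b), (c), (d)

(a) Not entailed — 'was assembling' is progressive on an accomplishment; it does not entail the completed 'assembled'.
(b) Entailed — the narrative places the finding before the loading.
(c) Entailed — this follows by dropping conjuncts from the loading event's description.
(d) Entailed — dropping 'on the deck' leaves a sub-description the original still satisfies.
(e) Not entailed — the narrative places the finding before the loading, not after.
(f) Not entailed — Rosa loaded the van, not the book; the book belongs to the finding event.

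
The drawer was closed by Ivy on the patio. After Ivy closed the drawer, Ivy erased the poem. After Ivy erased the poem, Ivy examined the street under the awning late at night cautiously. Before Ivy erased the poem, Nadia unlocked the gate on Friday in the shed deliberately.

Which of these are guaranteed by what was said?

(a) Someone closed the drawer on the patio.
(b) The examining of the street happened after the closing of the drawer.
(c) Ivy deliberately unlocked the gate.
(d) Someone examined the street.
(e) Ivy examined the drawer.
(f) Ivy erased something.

(a), (b), (d), (f)

(a) Entailed — the original entails any weakening of itself; this just generalizes the agent.
(b) Entailed — the narrative places the closing before the examining.
(c) Not entailed — the passage has Nadia unlocking the gate, not Ivy.
(d) Entailed — the original entails any weakening of itself; this just drops 'cautiously', 'late at night', 'under the awning' and generalizes the agent.
(e) Not entailed — Ivy examined the street, not the drawer; the drawer belongs to the closing event.
(f) Entailed — this follows by dropping conjuncts from the erasing event's description.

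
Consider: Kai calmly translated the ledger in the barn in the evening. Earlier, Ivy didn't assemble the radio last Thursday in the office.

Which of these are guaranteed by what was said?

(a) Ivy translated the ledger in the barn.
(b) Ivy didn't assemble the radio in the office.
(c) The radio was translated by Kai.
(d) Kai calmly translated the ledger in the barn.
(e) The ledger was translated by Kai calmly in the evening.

(d), (e)

(a) Not entailed — the passage has Kai translating the ledger, not Ivy.
(b) Not entailed — dropping 'last Thursday' under negation is not valid — the original leaves open that Ivy assembled the radio some other way.
(c) Not entailed — Kai translated the ledger, not the radio; the radio belongs to the assembling event.
(d) Entailed — dropping 'in the evening' leaves a sub-description the original still satisfies.
(e) Entailed — the original entails any weakening of itself; this just drops 'in the barn'.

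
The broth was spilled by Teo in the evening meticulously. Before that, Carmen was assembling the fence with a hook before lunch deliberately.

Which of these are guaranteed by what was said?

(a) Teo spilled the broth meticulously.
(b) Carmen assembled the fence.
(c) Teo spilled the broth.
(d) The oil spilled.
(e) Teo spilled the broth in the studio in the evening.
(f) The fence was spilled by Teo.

(a), (c)

(a) Entailed — every conjunct here is already in the original spilling event.
(b) Not entailed — 'was assembling' is progressive on an accomplishment; it does not entail the completed 'assembled'.
(c) Entailed — this follows by dropping conjuncts from the spilling event's description.
(d) Not entailed — the broth is what spilled, not the oil.
(e) Not entailed — 'in the studio' adds information not in the original event.
(f) Not entailed — Teo spilled the broth, not the fence; the fence belongs to the assembling event.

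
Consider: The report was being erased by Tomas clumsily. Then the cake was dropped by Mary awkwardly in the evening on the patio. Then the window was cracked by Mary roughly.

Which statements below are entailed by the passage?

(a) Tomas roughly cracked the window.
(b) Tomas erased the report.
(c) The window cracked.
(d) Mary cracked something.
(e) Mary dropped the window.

(a) Not entailed — the passage has Mary cracking the window, not Tomas.
(b) Not entailed — 'was erasing' is progressive on an accomplishment; it does not entail the completed 'erased'.
(c) Entailed — 'Mary cracked the window' is causative; it entails the inchoative 'the window cracked'.
(d) Entailed — the original entails any weakening of itself; this just drops 'roughly' and generalizes the patient.
(e) Not entailed — Mary dropped the cake, not the window; the window belongs to the cracking event.

(c), (d)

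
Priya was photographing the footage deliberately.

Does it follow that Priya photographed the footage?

'was photographing' is progressive; for an accomplishment like 'photograph the footage', it doesn't entail completion.

no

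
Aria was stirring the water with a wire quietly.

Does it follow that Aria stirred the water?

'stir' is atelic; if Aria was stirring the water, then Aria stirred the water (for some time).

yes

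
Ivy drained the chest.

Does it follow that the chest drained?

'Ivy drained the chest' is the causative; it entails the inchoative 'the chest drained'.

yes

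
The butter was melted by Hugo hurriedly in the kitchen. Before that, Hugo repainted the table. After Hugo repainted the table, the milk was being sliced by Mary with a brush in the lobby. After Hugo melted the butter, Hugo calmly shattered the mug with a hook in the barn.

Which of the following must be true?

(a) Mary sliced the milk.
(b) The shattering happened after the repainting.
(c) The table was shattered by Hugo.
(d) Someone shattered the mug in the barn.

(a) Not entailed — 'was slicing' is progressive on an accomplishment; it does not entail the completed 'sliced'.
(b) Entailed — the narrative places the repainting before the shattering.
(c) Not entailed — Hugo shattered the mug, not the table; the table belongs to the repainting event.
(d) Entailed — every conjunct here is already in the original shattering event.

(b), (d)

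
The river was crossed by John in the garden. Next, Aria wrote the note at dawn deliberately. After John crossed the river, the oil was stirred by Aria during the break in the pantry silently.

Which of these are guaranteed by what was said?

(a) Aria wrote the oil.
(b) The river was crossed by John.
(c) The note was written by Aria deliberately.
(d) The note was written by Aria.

(a) Not entailed — Aria wrote the note, not the oil; the oil belongs to the stirring event.
(b) Entailed — this follows by dropping conjuncts from the crossing event's description.
(c) Entailed — every conjunct here is already in the original writing event.
(d) Entailed — the original entails any weakening of itself; this just drops 'deliberately', 'at dawn'.

(b), (c), (d)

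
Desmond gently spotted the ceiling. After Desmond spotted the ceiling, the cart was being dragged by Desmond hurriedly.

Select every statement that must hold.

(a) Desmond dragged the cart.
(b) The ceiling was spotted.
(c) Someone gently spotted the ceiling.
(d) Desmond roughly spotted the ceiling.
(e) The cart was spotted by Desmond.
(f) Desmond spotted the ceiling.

(a), (b), (c), (f)

(a) Entailed — 'drag' is an activity; 'was dragging' entails that some dragging happened, so 'dragged' holds.
(b) Entailed — dropping 'gently' and generalizing the agent leaves a sub-description the original still satisfies.
(c) Entailed — this follows by dropping conjuncts from the spotting event's description.
(d) Not entailed — 'roughly' adds a manner not in (and inconsistent with) the original.
(e) Not entailed — Desmond spotted the ceiling, not the cart; the cart belongs to the dragging event.
(f) Entailed — this follows by dropping conjuncts from the spotting event's description.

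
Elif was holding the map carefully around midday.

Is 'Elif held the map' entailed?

yes

'hold' is atelic; if Elif was holding the map, then Elif held the map (for some time).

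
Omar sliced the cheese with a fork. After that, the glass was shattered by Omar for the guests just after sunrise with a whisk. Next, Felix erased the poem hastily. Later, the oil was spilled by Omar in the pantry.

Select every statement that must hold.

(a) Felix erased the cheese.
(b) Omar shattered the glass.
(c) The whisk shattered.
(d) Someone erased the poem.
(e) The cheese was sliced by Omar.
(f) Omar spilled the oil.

(a) Not entailed — Felix erased the poem, not the cheese; the cheese belongs to the slicing event.
(b) Entailed — this follows by dropping conjuncts from the shattering event's description.
(c) Not entailed — the glass is what shattered, not the whisk.
(d) Entailed — the original entails any weakening of itself; this just drops 'hastily' and generalizes the agent.
(e) Entailed — the original entails any weakening of itself; this just drops 'with a fork'.
(f) Entailed — every conjunct here is already in the original spilling event.

(b), (d), (e), (f)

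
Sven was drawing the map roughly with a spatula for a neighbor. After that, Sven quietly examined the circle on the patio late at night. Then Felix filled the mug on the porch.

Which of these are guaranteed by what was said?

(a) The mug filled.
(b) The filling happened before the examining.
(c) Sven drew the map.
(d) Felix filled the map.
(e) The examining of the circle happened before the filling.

(a), (e)

(a) Entailed — 'Felix filled the mug' is causative; it entails the inchoative 'the mug filled'.
(b) Not entailed — the narrative places the examining before the filling, not after.
(c) Not entailed — 'was drawing' is progressive on an accomplishment; it does not entail the completed 'drew'.
(d) Not entailed — Felix filled the mug, not the map; the map belongs to the drawing event.
(e) Entailed — the narrative places the examining before the filling.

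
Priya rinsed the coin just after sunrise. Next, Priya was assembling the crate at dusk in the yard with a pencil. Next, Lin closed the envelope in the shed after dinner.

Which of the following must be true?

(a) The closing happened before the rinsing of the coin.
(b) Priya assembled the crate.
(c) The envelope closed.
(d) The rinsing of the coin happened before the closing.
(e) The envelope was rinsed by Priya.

(a) Not entailed — the narrative places the rinsing before the closing, not after.
(b) Not entailed — 'was assembling' is progressive on an accomplishment; it does not entail the completed 'assembled'.
(c) Entailed — 'Lin closed the envelope' is causative; it entails the inchoative 'the envelope closed'.
(d) Entailed — the narrative places the rinsing before the closing.
(e) Not entailed — Priya rinsed the coin, not the envelope; the envelope belongs to the closing event.

(c), (d)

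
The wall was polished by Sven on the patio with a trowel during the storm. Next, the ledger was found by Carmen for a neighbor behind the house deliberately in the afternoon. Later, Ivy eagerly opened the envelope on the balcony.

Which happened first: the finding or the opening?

The connectives place the finding before the opening.

the finding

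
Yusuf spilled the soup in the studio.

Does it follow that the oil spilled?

Nothing is said about any oil; only the soup is affected.

no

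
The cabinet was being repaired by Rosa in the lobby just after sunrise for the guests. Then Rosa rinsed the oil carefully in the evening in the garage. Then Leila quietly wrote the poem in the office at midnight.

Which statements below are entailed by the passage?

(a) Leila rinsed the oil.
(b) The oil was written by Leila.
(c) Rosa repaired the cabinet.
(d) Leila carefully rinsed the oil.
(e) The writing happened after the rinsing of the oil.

(a) Not entailed — the passage has Rosa rinsing the oil, not Leila.
(b) Not entailed — Leila wrote the poem, not the oil; the oil belongs to the rinsing event.
(c) Not entailed — 'was repairing' is progressive on an accomplishment; it does not entail the completed 'repaired'.
(d) Not entailed — the passage has Rosa rinsing the oil, not Leila.
(e) Entailed — the narrative places the rinsing before the writing.

(e)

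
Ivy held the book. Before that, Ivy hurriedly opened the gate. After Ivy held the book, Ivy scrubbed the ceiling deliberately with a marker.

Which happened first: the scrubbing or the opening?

The connectives place the opening before the scrubbing.

the opening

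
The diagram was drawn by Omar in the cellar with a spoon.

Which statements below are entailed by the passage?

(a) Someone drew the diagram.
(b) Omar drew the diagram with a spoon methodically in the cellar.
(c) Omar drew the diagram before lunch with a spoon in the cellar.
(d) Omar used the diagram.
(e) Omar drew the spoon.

(a) Entailed — the original entails any weakening of itself; this just drops 'with a spoon', 'in the cellar' and generalizes the agent.
(b) Not entailed — 'methodically' adds information not in the original event.
(c) Not entailed — 'before lunch' adds information not in the original event.
(d) Not entailed — the diagram is the patient, not an instrument — Omar used a spoon.
(e) Not entailed — the spoon is the instrument, not what was drawn.

(a)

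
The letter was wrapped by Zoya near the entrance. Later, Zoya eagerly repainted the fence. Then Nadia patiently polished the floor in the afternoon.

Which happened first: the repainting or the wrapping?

The connectives place the wrapping before the repainting.

the wrapping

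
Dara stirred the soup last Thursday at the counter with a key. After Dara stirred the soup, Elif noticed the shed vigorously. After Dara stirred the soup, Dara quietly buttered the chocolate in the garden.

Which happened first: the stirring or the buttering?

the stirring

The connectives place the stirring before the buttering.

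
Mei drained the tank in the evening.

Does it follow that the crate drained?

no

Nothing is said about any crate; only the tank is affected.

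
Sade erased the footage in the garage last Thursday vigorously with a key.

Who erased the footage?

Sade

'Sade' marks the agent of the erasing event.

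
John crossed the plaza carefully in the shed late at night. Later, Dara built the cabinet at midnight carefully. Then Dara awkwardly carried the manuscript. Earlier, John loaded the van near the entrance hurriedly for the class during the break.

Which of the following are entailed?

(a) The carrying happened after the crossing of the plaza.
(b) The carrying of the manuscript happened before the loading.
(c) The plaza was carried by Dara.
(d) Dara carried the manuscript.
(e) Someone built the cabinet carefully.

(a), (d), (e)

(a) Entailed — the narrative places the crossing before the carrying.
(b) Not entailed — the narrative places the loading before the carrying, not after.
(c) Not entailed — Dara carried the manuscript, not the plaza; the plaza belongs to the crossing event.
(d) Entailed — the original entails any weakening of itself; this just drops 'awkwardly'.
(e) Entailed — the original entails any weakening of itself; this just drops 'at midnight' and generalizes the agent.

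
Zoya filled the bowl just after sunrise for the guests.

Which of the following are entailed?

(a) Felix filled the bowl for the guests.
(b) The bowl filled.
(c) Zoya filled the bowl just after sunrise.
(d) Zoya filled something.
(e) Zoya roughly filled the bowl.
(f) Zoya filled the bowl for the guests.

(a) Not entailed — the passage has Zoya filling the bowl, not Felix.
(b) Entailed — 'Zoya filled the bowl' is causative; it entails the inchoative 'the bowl filled'.
(c) Entailed — the original entails any weakening of itself; this just drops 'for the guests'.
(d) Entailed — dropping 'just after sunrise', 'for the guests' and generalizing the patient leaves a sub-description the original still satisfies.
(e) Not entailed — 'roughly' adds information not in the original event.
(f) Entailed — every conjunct here is already in the original filling event.

(b), (c), (d), (f)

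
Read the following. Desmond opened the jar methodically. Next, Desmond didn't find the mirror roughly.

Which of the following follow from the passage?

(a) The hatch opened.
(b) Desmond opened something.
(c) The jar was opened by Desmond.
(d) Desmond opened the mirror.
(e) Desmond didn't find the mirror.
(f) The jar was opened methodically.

(a) Not entailed — the jar is what opened, not the hatch.
(b) Entailed — this follows by dropping conjuncts from the opening event's description.
(c) Entailed — dropping 'methodically' leaves a sub-description the original still satisfies.
(d) Not entailed — Desmond opened the jar, not the mirror; the mirror belongs to the finding event.
(e) Not entailed — dropping 'roughly' under negation is not valid — the original leaves open that Desmond found the mirror some other way.
(f) Entailed — this follows by dropping conjuncts from the opening event's description.

(b), (c), (f)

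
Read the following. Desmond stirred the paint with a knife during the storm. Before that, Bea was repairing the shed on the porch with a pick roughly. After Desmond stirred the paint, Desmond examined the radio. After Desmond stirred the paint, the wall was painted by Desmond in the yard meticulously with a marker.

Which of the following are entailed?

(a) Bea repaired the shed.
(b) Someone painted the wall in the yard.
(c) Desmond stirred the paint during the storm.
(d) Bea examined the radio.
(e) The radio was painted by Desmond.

(b), (c)

(a) Not entailed — 'was repairing' is progressive on an accomplishment; it does not entail the completed 'repaired'.
(b) Entailed — the original entails any weakening of itself; this just drops 'meticulously', 'with a marker' and generalizes the agent.
(c) Entailed — dropping 'with a knife' leaves a sub-description the original still satisfies.
(d) Not entailed — the passage has Desmond examining the radio, not Bea.
(e) Not entailed — Desmond painted the wall, not the radio; the radio belongs to the examining event.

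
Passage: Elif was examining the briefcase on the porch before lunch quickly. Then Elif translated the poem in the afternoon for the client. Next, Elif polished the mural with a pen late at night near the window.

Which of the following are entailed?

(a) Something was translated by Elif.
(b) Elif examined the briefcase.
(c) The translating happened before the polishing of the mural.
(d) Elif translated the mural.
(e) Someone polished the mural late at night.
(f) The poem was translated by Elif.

(a) Entailed — the original entails any weakening of itself; this just drops 'in the afternoon', 'for the client' and generalizes the patient.
(b) Entailed — 'examine' is an activity; 'was examining' entails that some examining happened, so 'examined' holds.
(c) Entailed — the narrative places the translating before the polishing.
(d) Not entailed — Elif translated the poem, not the mural; the mural belongs to the polishing event.
(e) Entailed — dropping 'with a pen', 'near the window' and generalizing the agent leaves a sub-description the original still satisfies.
(f) Entailed — dropping 'in the afternoon', 'for the client' leaves a sub-description the original still satisfies.

(a), (b), (c), (e), (f)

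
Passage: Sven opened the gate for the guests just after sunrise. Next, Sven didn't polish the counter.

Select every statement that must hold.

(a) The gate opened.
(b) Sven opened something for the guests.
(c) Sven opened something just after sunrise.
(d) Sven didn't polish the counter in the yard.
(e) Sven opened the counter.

(a) Entailed — 'Sven opened the gate' is causative; it entails the inchoative 'the gate opened'.
(b) Entailed — dropping 'just after sunrise' and generalizing the patient leaves a sub-description the original still satisfies.
(c) Entailed — every conjunct here is already in the original opening event.
(d) Entailed — under negation, adding a further restriction is entailed: if no such polishing event occurred, none occurred in the yard either.
(e) Not entailed — Sven opened the gate, not the counter; the counter belongs to the polishing event.

(a), (b), (c), (d)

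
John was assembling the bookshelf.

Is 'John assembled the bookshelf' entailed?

no

'was assembling' is progressive; for an accomplishment like 'assemble the bookshelf', it doesn't entail completion.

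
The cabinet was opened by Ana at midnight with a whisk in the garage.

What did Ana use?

a whisk

'with a whisk' marks the instrument of the opening event.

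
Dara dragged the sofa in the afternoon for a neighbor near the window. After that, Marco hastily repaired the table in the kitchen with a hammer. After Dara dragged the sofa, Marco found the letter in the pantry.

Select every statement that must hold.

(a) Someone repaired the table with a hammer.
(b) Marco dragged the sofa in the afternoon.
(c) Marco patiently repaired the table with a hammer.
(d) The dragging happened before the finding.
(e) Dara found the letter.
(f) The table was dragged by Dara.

(a) Entailed — dropping 'in the kitchen', 'hastily' and generalizing the agent leaves a sub-description the original still satisfies.
(b) Not entailed — the passage has Dara dragging the sofa, not Marco.
(c) Not entailed — 'patiently' adds a manner not in (and inconsistent with) the original.
(d) Entailed — the narrative places the dragging before the finding.
(e) Not entailed — the passage has Marco finding the letter, not Dara.
(f) Not entailed — Dara dragged the sofa, not the table; the table belongs to the repairing event.

(a), (d)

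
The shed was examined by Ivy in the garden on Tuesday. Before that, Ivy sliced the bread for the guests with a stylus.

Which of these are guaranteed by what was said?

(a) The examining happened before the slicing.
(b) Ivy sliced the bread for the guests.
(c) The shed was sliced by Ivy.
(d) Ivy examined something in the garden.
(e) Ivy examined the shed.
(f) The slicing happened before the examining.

(a) Not entailed — the narrative places the slicing before the examining, not after.
(b) Entailed — dropping 'with a stylus' leaves a sub-description the original still satisfies.
(c) Not entailed — Ivy sliced the bread, not the shed; the shed belongs to the examining event.
(d) Entailed — dropping 'on Tuesday' and generalizing the patient leaves a sub-description the original still satisfies.
(e) Entailed — this follows by dropping conjuncts from the examining event's description.
(f) Entailed — the narrative places the slicing before the examining.

(b), (d), (e), (f)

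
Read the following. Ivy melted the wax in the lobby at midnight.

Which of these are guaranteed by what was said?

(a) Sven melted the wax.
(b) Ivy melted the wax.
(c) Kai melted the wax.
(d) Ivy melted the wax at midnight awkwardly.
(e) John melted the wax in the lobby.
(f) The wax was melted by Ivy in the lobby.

(a) Not entailed — the passage has Ivy melting the wax, not Sven.
(b) Entailed — every conjunct here is already in the original melting event.
(c) Not entailed — the passage has Ivy melting the wax, not Kai.
(d) Not entailed — 'awkwardly' adds information not in the original event.
(e) Not entailed — the passage has Ivy melting the wax, not John.
(f) Entailed — every conjunct here is already in the original melting event.

(b), (f)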